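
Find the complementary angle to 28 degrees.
Complementary angles sum to 90 degrees.
Other angle = 90 - 28
Other angle = 62 degrees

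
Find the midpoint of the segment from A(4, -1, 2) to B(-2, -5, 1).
Midpoint = ((4-2)/2, (-1-5)/2, (2+1)/2) = (1, -3, 1.5)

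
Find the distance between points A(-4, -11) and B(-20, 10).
Using the distance formula: d = sqrt((x₂-x₁)² + (y₂-y₁)²)
dx = (-20) - (-4) = -16
dy = 10 - (-11) = 21
d = sqrt((-16)² + 21²) = sqrt(256 + 441) = sqrt(697) = 26.40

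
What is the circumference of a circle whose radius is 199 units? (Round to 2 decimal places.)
Circumference = 2 * pi * r
Circumference = 2 * pi * 199
Circumference = 1250.35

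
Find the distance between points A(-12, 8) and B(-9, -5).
Using the distance formula: d = sqrt((x₂-x₁)² + (y₂-y₁)²)
dx = (-9) - (-12) = 3
dy = (-5) - 8 = -13
d = sqrt(3² + (-13)²) = sqrt(9 + 169) = sqrt(178) = 13.34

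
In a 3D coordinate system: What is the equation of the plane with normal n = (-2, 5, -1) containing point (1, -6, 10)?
d = n·P = (-2)(1) + (5)(-6) + (-1)(10) = -42
Plane: -2x + 5y - z = -42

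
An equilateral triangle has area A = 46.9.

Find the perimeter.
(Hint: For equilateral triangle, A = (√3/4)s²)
A = (√3/4)s²  →  s² = 4A/√3 = 4·46.9/√3 = 108.311
s = 10.4073
Perimeter = 3s = 31.22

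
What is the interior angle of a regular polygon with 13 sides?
Interior angle of a regular n-gon = (n-2)*180/n
Interior angle = (13-2)*180/13
Interior angle = 11*180/13
Interior angle = 1980/13
Interior angle = 152.31 degrees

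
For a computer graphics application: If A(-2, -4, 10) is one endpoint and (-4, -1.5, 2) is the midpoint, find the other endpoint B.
B = (2×(-4) - (-2), 2×(-1.5) - (-4), 2×2 - 10) = (-6, 1, -6)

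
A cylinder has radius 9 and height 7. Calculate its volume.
Volume = pi * r² * h
Volume = pi * 9² * 7
Volume = pi * 81 * 7
Volume = pi * 567
Volume = 1781.28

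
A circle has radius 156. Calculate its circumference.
Circumference = 2 * pi * r
Circumference = 2 * pi * 156
Circumference = 980.18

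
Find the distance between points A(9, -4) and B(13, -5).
Using the distance formula: d = sqrt((x₂-x₁)² + (y₂-y₁)²)
dx = 13 - 9 = 4
dy = (-5) - (-4) = -1
d = sqrt(4² + (-1)²) = sqrt(16 + 1) = sqrt(17) = 4.12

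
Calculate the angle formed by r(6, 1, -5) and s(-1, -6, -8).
r·s = 28, |r|² = 62, |s|² = 101
cos θ = 28/√6262 ≈ 0.3538
θ ≈ 69.28°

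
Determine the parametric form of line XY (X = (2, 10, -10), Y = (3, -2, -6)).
Direction vector d = Y - X = (1, -12, 4)
x = 2 + t, y = 10 - 12t, z = -10 + 4t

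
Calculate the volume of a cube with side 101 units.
Volume = s³
Volume = 101³
Volume = 1030301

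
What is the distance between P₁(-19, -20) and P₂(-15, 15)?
Using the distance formula: d = sqrt((x₂-x₁)² + (y₂-y₁)²)
dx = (-15) - (-19) = 4
dy = 15 - (-20) = 35
d = sqrt(4² + 35²) = sqrt(16 + 1225) = sqrt(1241) = 35.23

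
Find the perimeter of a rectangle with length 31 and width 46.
Perimeter = 2 * (length + width)
Perimeter = 2 * (31 + 46)
Perimeter = 2 * 77
Perimeter = 154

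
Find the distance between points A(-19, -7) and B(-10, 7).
Using the distance formula: d = sqrt((x₂-x₁)² + (y₂-y₁)²)
dx = (-10) - (-19) = 9
dy = 7 - (-7) = 14
d = sqrt(9² + 14²) = sqrt(81 + 196) = sqrt(277) = 16.64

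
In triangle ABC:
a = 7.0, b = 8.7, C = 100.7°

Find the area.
Using A = ½ab·sin(C):
A = ½·7.0·8.7·sin(100.7°) = ½·60.9·0.982613 = 29.92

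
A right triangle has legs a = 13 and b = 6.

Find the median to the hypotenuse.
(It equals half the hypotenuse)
Hypotenuse c = √(13² + 6²) = √205 = 14.3178
Median to hypotenuse = c/2 = 7.159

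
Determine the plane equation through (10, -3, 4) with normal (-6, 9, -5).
d = n·P = (-6)(10) + (9)(-3) + (-5)(4) = -107
Plane: -6x + 9y - 5z = -107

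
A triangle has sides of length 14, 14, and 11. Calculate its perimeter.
Perimeter = sum of all sides
Perimeter = 14 + 14 + 11
Perimeter = 39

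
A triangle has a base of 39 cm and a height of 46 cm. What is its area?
Area = (1/2) * base * height
Area = (1/2) * 39 * 46
Area = 897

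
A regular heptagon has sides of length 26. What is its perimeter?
Perimeter = number of sides * side length
Perimeter = 7 * 26
Perimeter = 182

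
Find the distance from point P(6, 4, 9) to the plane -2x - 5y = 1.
d = |(-2)(6) + (-5)(4) + 0(9) - (1)| / √((-2)² + (-5)² + 0²) = 33/√29 = 6.128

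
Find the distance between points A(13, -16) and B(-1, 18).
Using the distance formula: d = sqrt((x₂-x₁)² + (y₂-y₁)²)
dx = (-1) - 13 = -14
dy = 18 - (-16) = 34
d = sqrt((-14)² + 34²) = sqrt(196 + 1156) = sqrt(1352) = 36.77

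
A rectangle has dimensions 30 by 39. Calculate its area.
Area = length * width
Area = 30 * 39
Area = 1170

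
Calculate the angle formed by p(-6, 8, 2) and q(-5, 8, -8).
p·q = 78, |p|² = 104, |q|² = 153
cos θ = 78/√15912 ≈ 0.6183
θ ≈ 51.8°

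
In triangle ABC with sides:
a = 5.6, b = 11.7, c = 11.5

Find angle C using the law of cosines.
cos(C) = (a² + b² - c²)/(2ab)
cos(C) = (5.6² + 11.7² - 11.5²)/(2·5.6·11.7) = 36/131.04 = 0.274725
C = arccos(0.274725) = 74.05°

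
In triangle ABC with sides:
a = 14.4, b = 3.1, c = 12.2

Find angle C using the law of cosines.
cos(C) = (a² + b² - c²)/(2ab)
cos(C) = (14.4² + 3.1² - 12.2²)/(2·14.4·3.1) = 68.13/89.28 = 0.763105
C = arccos(0.763105) = 40.26°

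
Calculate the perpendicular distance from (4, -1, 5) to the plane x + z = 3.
d = |1(4) + 0(-1) + 1(5) - (3)| / √(1² + 0² + 1²) = 6/√2 = 4.243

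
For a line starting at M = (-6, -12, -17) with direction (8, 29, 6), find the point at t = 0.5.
P(0.5) = (-6 + 8(0.5), -12 + 29(0.5), -17 + 6(0.5)) = (-2, 2.5, -14)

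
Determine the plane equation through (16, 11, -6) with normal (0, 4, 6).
d = n·P = (0)(16) + (4)(11) + (6)(-6) = 8
Plane: 4y + 6z = 8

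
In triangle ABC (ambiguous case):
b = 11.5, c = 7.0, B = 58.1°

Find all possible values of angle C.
sin(C)/c = sin(B)/b  →  sin(C) = c·sin(B)/b = 7.0·sin(58.1°)/11.5 = 0.516765
C₁ = arcsin(0.516765) = 31.12°,  C₂ = 180° - C₁ = 148.88°
Check C₂: A = 180° - 58.1° - 148.88° = -26.98° ≤ 0, rejected
C = 31.12° (one solution)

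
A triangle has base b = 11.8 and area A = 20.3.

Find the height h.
A = ½bh  →  h = 2A/b
h = 2·20.3/11.8 = 3.441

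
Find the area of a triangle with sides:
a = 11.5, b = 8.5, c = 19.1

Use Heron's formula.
s = (a+b+c)/2 = (11.5+8.5+19.1)/2 = 19.55
A = √(s(s-a)(s-b)(s-c)) = √(19.55·8.05·11.05·0.45)
A = √782.56 = 27.97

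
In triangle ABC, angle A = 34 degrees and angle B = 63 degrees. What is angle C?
Sum of angles in a triangle = 180 degrees
Third angle = 180 - 34 - 63
Third angle = 83 degrees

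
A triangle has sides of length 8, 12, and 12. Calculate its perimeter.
Perimeter = sum of all sides
Perimeter = 8 + 12 + 12
Perimeter = 32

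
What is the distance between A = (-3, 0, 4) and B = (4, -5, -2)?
d = √[(7)² + (-5)² + (-6)²] = √110 = 10.49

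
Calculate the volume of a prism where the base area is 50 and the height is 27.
Volume = base area * height
Volume = 50 * 27
Volume = 1350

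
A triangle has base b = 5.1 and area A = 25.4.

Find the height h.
A = ½bh  →  h = 2A/b
h = 2·25.4/5.1 = 9.961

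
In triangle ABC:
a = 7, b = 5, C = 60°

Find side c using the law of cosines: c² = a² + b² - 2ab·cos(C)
c² = 7² + 5² - 2·7·5·cos(60°)
c² = 49 + 25 - 70·0.5000 = 39
c = √39 = 6.245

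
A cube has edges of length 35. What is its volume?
Volume = s³
Volume = 35³
Volume = 42875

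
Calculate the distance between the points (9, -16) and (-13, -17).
Using the distance formula: d = sqrt((x₂-x₁)² + (y₂-y₁)²)
dx = (-13) - 9 = -22
dy = (-17) - (-16) = -1
d = sqrt((-22)² + (-1)²) = sqrt(484 + 1) = sqrt(485) = 22.02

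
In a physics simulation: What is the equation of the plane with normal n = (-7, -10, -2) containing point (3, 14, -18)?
d = n·P = (-7)(3) + (-10)(14) + (-2)(-18) = -125
Plane: -7x - 10y - 2z = -125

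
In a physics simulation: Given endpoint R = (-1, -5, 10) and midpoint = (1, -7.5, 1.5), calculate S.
S = (2×1 - (-1), 2×(-7.5) - (-5), 2×1.5 - 10) = (3, -10, -7)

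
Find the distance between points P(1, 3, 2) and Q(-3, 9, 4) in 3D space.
d = √[(-4)² + (6)² + (2)²] = √56 = 7.483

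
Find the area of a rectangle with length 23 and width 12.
Area = length * width
Area = 23 * 12
Area = 276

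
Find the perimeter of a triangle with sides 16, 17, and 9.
Perimeter = sum of all sides
Perimeter = 16 + 17 + 9
Perimeter = 42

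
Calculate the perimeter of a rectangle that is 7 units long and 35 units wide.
Perimeter = 2 * (length + width)
Perimeter = 2 * (7 + 35)
Perimeter = 2 * 42
Perimeter = 84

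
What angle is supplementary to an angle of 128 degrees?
Supplementary angles sum to 180 degrees.
Other angle = 180 - 128
Other angle = 52 degrees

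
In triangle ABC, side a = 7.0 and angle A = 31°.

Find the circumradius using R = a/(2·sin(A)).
R = a/(2·sin(A)) = 7.0/(2·sin(31°))
R = 7.0/(2·0.515038) = 7.0/1.030076 = 6.796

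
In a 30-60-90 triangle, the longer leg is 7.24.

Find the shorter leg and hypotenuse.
In a 30-60-90 triangle, sides are in ratio 1 : √3 : 2.
Long leg = short leg·√3  →  short leg = 7.24/√3 = 4.18
Hypotenuse = 2·(short leg) = 2·7.24/√3 = 8.36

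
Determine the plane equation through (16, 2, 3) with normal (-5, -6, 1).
d = n·P = (-5)(16) + (-6)(2) + (1)(3) = -89
Plane: -5x - 6y + z = -89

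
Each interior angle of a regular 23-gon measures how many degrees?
Interior angle of a regular n-gon = (n-2)*180/n
Interior angle = (23-2)*180/23
Interior angle = 21*180/23
Interior angle = 3780/23
Interior angle = 164.35 degrees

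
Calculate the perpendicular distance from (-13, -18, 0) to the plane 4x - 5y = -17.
d = |4(-13) + (-5)(-18) + 0(0) - (-17)| / √(4² + (-5)² + 0²) = 55/√41 = 8.59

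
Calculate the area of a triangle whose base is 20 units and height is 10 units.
Area = (1/2) * base * height
Area = (1/2) * 20 * 10
Area = 100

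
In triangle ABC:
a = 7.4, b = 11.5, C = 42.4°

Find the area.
Using A = ½ab·sin(C):
A = ½·7.4·11.5·sin(42.4°) = ½·85.1·0.674302 = 28.69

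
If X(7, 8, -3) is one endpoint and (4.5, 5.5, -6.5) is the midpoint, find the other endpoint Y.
Y = (2×4.5 - 7, 2×5.5 - 8, 2×(-6.5) - (-3)) = (2, 3, -10)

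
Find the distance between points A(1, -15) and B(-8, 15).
Using the distance formula: d = sqrt((x₂-x₁)² + (y₂-y₁)²)
dx = (-8) - 1 = -9
dy = 15 - (-15) = 30
d = sqrt((-9)² + 30²) = sqrt(81 + 900) = sqrt(981) = 31.32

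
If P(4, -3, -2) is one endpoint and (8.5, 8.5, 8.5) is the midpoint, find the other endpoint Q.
Q = (2×8.5 - 4, 2×8.5 - (-3), 2×8.5 - (-2)) = (13, 20, 19)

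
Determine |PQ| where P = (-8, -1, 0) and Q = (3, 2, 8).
d = √[(11)² + (3)² + (8)²] = √194 = 13.93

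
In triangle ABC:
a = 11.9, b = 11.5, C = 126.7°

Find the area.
Using A = ½ab·sin(C):
A = ½·11.9·11.5·sin(126.7°) = ½·136.85·0.801776 = 54.86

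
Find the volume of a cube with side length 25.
Volume = s³
Volume = 25³
Volume = 15625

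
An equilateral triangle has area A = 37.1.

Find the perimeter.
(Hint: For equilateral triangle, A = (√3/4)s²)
A = (√3/4)s²  →  s² = 4A/√3 = 4·37.1/√3 = 85.6788
s = 9.25628
Perimeter = 3s = 27.77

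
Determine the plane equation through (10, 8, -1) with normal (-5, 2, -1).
d = n·P = (-5)(10) + (2)(8) + (-1)(-1) = -33
Plane: -5x + 2y - z = -33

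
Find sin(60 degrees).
sin(60 degrees) = sqrt(3)/2
Decimal approximation: 0.866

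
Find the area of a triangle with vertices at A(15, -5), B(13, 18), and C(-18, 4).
Using the coordinate formula: Area = (1/2)|x₁(y₂-y₃) + x₂(y₃-y₁) + x₃(y₁-y₂)|
Area = (1/2)|15(18-4) + 13(4-(-5)) + (-18)((-5)-18)|
Area = (1/2)|15*14 + 13*9 + (-18)*(-23)|
Area = (1/2)|210 + 117 + 414|
Area = (1/2)*741 = 370.50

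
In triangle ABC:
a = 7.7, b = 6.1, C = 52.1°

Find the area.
Using A = ½ab·sin(C):
A = ½·7.7·6.1·sin(52.1°) = ½·46.97·0.789084 = 18.53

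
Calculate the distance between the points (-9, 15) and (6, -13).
Using the distance formula: d = sqrt((x₂-x₁)² + (y₂-y₁)²)
dx = 6 - (-9) = 15
dy = (-13) - 15 = -28
d = sqrt(15² + (-28)²) = sqrt(225 + 784) = sqrt(1009) = 31.76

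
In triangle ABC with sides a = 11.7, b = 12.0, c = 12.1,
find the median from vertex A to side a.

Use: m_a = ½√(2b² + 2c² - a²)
m_a = ½√(2·12.0² + 2·12.1² - 11.7²)
m_a = ½√(288 + 292.82 - 136.89) = ½√443.93 = 10.53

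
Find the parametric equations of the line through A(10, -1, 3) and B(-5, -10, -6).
Direction vector d = B - A = (-15, -9, -9)
x = 10 - 15t, y = -1 - 9t, z = 3 - 9t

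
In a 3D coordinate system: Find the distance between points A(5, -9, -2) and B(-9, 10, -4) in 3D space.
d = √[(-14)² + (19)² + (-2)²] = √561 = 23.69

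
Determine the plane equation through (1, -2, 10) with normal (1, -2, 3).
d = n·P = (1)(1) + (-2)(-2) + (3)(10) = 35
Plane: x - 2y + 3z = 35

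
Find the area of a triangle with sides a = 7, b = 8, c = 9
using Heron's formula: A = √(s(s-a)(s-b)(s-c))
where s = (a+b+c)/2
s = (7+8+9)/2 = 12
A = √(12·5·4·3) = √720 = 26.83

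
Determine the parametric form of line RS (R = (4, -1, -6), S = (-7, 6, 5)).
Direction vector d = S - R = (-11, 7, 11)
x = 4 - 11t, y = -1 + 7t, z = -6 + 11t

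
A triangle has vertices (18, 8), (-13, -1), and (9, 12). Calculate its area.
Using the coordinate formula: Area = (1/2)|x₁(y₂-y₃) + x₂(y₃-y₁) + x₃(y₁-y₂)|
Area = (1/2)|18((-1)-12) + (-13)(12-8) + 9(8-(-1))|
Area = (1/2)|18*(-13) + (-13)*4 + 9*9|
Area = (1/2)|(-234) + (-52) + 81|
Area = (1/2)*205 = 102.50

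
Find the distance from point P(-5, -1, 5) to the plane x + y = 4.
d = |1(-5) + 1(-1) + 0(5) - (4)| / √(1² + 1² + 0²) = 10/√2 = 7.071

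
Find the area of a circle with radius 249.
Area = pi * r²
Area = pi * 249²
Area = pi * 62001
Area = 194781.89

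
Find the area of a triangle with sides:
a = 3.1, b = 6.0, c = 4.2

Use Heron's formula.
s = (a+b+c)/2 = (3.1+6.0+4.2)/2 = 6.65
A = √(s(s-a)(s-b)(s-c)) = √(6.65·3.55·0.65·2.45)
A = √37.5949 = 6.131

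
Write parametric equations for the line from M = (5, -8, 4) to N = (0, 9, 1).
Direction vector d = N - M = (-5, 17, -3)
x = 5 - 5t, y = -8 + 17t, z = 4 - 3t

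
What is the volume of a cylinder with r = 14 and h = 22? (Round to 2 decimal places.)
Volume = pi * r² * h
Volume = pi * 14² * 22
Volume = pi * 196 * 22
Volume = pi * 4312
Volume = 13546.55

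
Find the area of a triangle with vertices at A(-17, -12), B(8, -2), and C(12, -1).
Using the coordinate formula: Area = (1/2)|x₁(y₂-y₃) + x₂(y₃-y₁) + x₃(y₁-y₂)|
Area = (1/2)|(-17)((-2)-(-1)) + 8((-1)-(-12)) + 12((-12)-(-2))|
Area = (1/2)|(-17)*(-1) + 8*11 + 12*(-10)|
Area = (1/2)|17 + 88 + (-120)|
Area = (1/2)*15 = 7.50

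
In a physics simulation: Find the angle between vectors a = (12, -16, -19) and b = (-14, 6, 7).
a·b = -397, |a|² = 761, |b|² = 281
cos θ = -397/√213841 ≈ -0.8585
θ ≈ 149.1°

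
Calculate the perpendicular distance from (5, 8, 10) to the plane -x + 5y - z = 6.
d = |(-1)(5) + 5(8) + (-1)(10) - (6)| / √((-1)² + 5² + (-1)²) = 19/√27 = 3.657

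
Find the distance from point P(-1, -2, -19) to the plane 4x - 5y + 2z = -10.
d = |4(-1) + (-5)(-2) + 2(-19) - (-10)| / √(4² + (-5)² + 2²) = 22/√45 = 3.28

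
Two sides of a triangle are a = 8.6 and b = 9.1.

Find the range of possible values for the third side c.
By the triangle inequality: |a - b| < c < a + b
|8.6 - 9.1| < c < 8.6 + 9.1
0.5 < c < 17.7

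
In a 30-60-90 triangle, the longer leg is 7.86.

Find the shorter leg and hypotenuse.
In a 30-60-90 triangle, sides are in ratio 1 : √3 : 2.
Long leg = short leg·√3  →  short leg = 7.86/√3 = 4.538
Hypotenuse = 2·(short leg) = 2·7.86/√3 = 9.076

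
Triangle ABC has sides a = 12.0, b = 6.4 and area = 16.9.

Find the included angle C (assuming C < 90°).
Area = ½ab·sin(C)  →  sin(C) = 2·Area/(ab)
sin(C) = 2·16.9/(12.0·6.4) = 0.440104
C = arcsin(0.440104) = 26.11°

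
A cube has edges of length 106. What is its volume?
Volume = s³
Volume = 106³
Volume = 1191016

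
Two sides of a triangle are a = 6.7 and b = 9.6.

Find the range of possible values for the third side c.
By the triangle inequality: |a - b| < c < a + b
|6.7 - 9.6| < c < 6.7 + 9.6
2.9 < c < 16.3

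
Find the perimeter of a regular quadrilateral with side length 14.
Perimeter = number of sides * side length
Perimeter = 4 * 14
Perimeter = 56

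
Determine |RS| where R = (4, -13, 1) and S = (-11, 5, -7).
d = √[(-15)² + (18)² + (-8)²] = √613 = 24.76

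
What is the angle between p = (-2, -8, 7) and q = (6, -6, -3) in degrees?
p·q = 15, |p|² = 117, |q|² = 81
cos θ = 15/√9477 ≈ 0.1541
θ ≈ 81.14°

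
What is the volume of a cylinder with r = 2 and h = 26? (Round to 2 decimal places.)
Volume = pi * r² * h
Volume = pi * 2² * 26
Volume = pi * 4 * 26
Volume = pi * 104
Volume = 326.73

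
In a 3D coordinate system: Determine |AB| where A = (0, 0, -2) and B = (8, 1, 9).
d = √[(8)² + (1)² + (11)²] = √186 = 13.64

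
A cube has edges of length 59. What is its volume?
Volume = s³
Volume = 59³
Volume = 205379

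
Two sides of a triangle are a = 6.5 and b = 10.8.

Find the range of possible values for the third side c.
By the triangle inequality: |a - b| < c < a + b
|6.5 - 10.8| < c < 6.5 + 10.8
4.3 < c < 17.3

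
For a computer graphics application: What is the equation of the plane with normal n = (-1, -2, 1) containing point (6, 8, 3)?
d = n·P = (-1)(6) + (-2)(8) + (1)(3) = -19
Plane: -x - 2y + z = -19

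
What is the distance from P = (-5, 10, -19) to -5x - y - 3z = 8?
d = |(-5)(-5) + (-1)(10) + (-3)(-19) - (8)| / √((-5)² + (-1)² + (-3)²) = 64/√35 = 10.82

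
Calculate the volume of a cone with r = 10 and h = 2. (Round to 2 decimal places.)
Volume = (1/3) * pi * r² * h
Volume = (1/3) * pi * 10² * 2
Volume = (1/3) * pi * 100 * 2
Volume = (1/3) * pi * 200
Volume = 209.44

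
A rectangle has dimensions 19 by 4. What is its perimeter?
Perimeter = 2 * (length + width)
Perimeter = 2 * (19 + 4)
Perimeter = 2 * 23
Perimeter = 46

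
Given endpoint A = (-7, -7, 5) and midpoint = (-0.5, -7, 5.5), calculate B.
B = (2×(-0.5) - (-7), 2×(-7) - (-7), 2×5.5 - 5) = (6, -7, 6)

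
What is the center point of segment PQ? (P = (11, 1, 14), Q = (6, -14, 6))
Midpoint = ((11+6)/2, (1-14)/2, (14+6)/2) = (8.5, -6.5, 10)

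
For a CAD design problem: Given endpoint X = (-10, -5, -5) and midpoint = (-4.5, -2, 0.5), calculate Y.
Y = (2×(-4.5) - (-10), 2×(-2) - (-5), 2×0.5 - (-5)) = (1, 1, 6)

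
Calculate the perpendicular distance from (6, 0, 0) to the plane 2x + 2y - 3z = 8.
d = |2(6) + 2(0) + (-3)(0) - (8)| / √(2² + 2² + (-3)²) = 4/√17 = 0.9701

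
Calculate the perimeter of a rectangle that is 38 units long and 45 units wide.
Perimeter = 2 * (length + width)
Perimeter = 2 * (38 + 45)
Perimeter = 2 * 83
Perimeter = 166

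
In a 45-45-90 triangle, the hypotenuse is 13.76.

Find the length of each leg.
In a 45-45-90 triangle, hypotenuse = leg·√2  →  leg = hypotenuse/√2
leg = 13.76/√2 = 9.73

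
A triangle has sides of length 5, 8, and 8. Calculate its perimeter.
Perimeter = sum of all sides
Perimeter = 5 + 8 + 8
Perimeter = 21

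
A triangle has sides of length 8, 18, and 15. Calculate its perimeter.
Perimeter = sum of all sides
Perimeter = 8 + 18 + 15
Perimeter = 41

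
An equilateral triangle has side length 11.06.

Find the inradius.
For an equilateral triangle, r = s/(2√3) where s is the side.
r = 11.06/(2√3) = 11.06/3.464102 = 3.193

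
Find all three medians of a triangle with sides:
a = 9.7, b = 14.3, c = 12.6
Using m_x = ½√(2y² + 2z² - x²):
m_a = ½√(2·14.3² + 2·12.6² - 9.7²) = ½√632.41 = 12.57
m_b = ½√(2·9.7² + 2·12.6² - 14.3²) = ½√301.21 = 8.678
m_c = ½√(2·9.7² + 2·14.3² - 12.6²) = ½√438.4 = 10.47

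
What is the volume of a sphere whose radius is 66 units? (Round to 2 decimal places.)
Volume = (4/3) * pi * r³
Volume = (4/3) * pi * 66³
Volume = (4/3) * pi * 287496
Volume = 1204260.43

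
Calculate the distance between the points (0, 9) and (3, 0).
Using the distance formula: d = sqrt((x₂-x₁)² + (y₂-y₁)²)
dx = 3 - 0 = 3
dy = 0 - 9 = -9
d = sqrt(3² + (-9)²) = sqrt(9 + 81) = sqrt(90) = 9.49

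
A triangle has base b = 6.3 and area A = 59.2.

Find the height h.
A = ½bh  →  h = 2A/b
h = 2·59.2/6.3 = 18.79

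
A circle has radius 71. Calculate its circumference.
Circumference = 2 * pi * r
Circumference = 2 * pi * 71
Circumference = 446.11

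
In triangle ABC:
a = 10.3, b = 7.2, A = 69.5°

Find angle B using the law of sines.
sin(B)/b = sin(A)/a
sin(B) = b·sin(A)/a = 7.2·sin(69.5°)/10.3 = 0.654761
B = arcsin(0.654761) = 40.9°  (b ≤ a, so B ≤ A and the acute solution is unique)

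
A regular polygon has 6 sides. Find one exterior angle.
Exterior angle of a regular n-gon = 360/n
Exterior angle = 360/6
Exterior angle = 60 degrees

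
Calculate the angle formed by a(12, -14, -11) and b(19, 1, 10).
a·b = 104, |a|² = 461, |b|² = 462
cos θ = 104/√212982 ≈ 0.2254
θ ≈ 76.98°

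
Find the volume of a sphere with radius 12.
Volume = (4/3) * pi * r³
Volume = (4/3) * pi * 12³
Volume = (4/3) * pi * 1728
Volume = 7238.23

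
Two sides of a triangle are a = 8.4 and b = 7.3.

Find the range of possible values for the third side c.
By the triangle inequality: |a - b| < c < a + b
|8.4 - 7.3| < c < 8.4 + 7.3
1.1 < c < 15.7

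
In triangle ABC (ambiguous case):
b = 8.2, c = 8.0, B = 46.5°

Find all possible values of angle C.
sin(C)/c = sin(B)/b  →  sin(C) = c·sin(B)/b = 8.0·sin(46.5°)/8.2 = 0.707682
C₁ = arcsin(0.707682) = 45.05°,  C₂ = 180° - C₁ = 134.95°
Check C₂: A = 180° - 46.5° - 134.95° = -1.45° ≤ 0, rejected
C = 45.05° (one solution)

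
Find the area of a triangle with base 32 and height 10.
Area = (1/2) * base * height
Area = (1/2) * 32 * 10
Area = 160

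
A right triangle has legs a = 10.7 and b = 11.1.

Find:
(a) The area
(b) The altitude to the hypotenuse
(a) Area = ½ab = ½·10.7·11.1 = 59.385
(b) Hypotenuse c = √(10.7² + 11.1²) = √237.7 = 15.4175
    Area = ½·c·h_c  →  h_c = 2·Area/c = 2·59.385/15.4175 = 7.704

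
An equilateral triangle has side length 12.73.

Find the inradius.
For an equilateral triangle, r = s/(2√3) where s is the side.
r = 12.73/(2√3) = 12.73/3.464102 = 3.675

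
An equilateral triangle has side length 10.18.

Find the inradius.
For an equilateral triangle, r = s/(2√3) where s is the side.
r = 10.18/(2√3) = 10.18/3.464102 = 2.939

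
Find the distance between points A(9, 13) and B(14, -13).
Using the distance formula: d = sqrt((x₂-x₁)² + (y₂-y₁)²)
dx = 14 - 9 = 5
dy = (-13) - 13 = -26
d = sqrt(5² + (-26)²) = sqrt(25 + 676) = sqrt(701) = 26.48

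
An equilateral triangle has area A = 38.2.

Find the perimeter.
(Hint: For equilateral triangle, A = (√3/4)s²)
A = (√3/4)s²  →  s² = 4A/√3 = 4·38.2/√3 = 88.2191
s = 9.3925
Perimeter = 3s = 28.18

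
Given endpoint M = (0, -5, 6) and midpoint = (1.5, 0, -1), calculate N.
N = (2×1.5 - 0, 2×0 - (-5), 2×(-1) - 6) = (3, 5, -8)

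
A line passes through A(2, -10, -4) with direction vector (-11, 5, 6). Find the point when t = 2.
P(2) = (2 + (-11)(2), -10 + 5(2), -4 + 6(2)) = (-20, 0, 8)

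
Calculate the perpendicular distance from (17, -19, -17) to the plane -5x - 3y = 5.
d = |(-5)(17) + (-3)(-19) + 0(-17) - (5)| / √((-5)² + (-3)² + 0²) = 33/√34 = 5.659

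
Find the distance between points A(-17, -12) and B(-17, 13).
Using the distance formula: d = sqrt((x₂-x₁)² + (y₂-y₁)²)
dx = (-17) - (-17) = 0
dy = 13 - (-12) = 25
d = sqrt(0² + 25²) = sqrt(0 + 625) = sqrt(625) = 25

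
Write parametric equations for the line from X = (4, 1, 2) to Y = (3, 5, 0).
Direction vector d = Y - X = (-1, 4, -2)
x = 4 - t, y = 1 + 4t, z = 2 - 2t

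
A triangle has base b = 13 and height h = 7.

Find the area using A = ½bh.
A = ½·13·7 = 45.5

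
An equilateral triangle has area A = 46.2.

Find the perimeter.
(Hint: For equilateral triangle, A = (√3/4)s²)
A = (√3/4)s²  →  s² = 4A/√3 = 4·46.2/√3 = 106.694
s = 10.3293
Perimeter = 3s = 30.99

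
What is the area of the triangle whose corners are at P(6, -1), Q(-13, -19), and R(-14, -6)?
Using the coordinate formula: Area = (1/2)|x₁(y₂-y₃) + x₂(y₃-y₁) + x₃(y₁-y₂)|
Area = (1/2)|6((-19)-(-6)) + (-13)((-6)-(-1)) + (-14)((-1)-(-19))|
Area = (1/2)|6*(-13) + (-13)*(-5) + (-14)*18|
Area = (1/2)|(-78) + 65 + (-252)|
Area = (1/2)*265 = 132.50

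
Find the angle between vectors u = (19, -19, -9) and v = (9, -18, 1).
u·v = 504, |u|² = 803, |v|² = 406
cos θ = 504/√326018 ≈ 0.8827
θ ≈ 28.03°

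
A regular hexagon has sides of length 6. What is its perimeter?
Perimeter = number of sides * side length
Perimeter = 6 * 6
Perimeter = 36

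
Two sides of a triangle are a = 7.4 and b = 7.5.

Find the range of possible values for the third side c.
By the triangle inequality: |a - b| < c < a + b
|7.4 - 7.5| < c < 7.4 + 7.5
0.1 < c < 14.9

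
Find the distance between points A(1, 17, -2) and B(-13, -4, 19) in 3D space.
d = √[(-14)² + (-21)² + (21)²] = √1078 = 32.83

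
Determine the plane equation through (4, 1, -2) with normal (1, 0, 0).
d = n·P = (1)(4) + (0)(1) + (0)(-2) = 4
Plane: x = 4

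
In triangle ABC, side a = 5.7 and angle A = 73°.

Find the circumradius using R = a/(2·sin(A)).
R = a/(2·sin(A)) = 5.7/(2·sin(73°))
R = 5.7/(2·0.956305) = 5.7/1.912610 = 2.98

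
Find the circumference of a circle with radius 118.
Circumference = 2 * pi * r
Circumference = 2 * pi * 118
Circumference = 741.42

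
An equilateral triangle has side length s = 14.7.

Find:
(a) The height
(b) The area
(a) Height h = s·√3/2 = 14.7·√3/2 = 12.73
(b) Area = (√3/4)·s² = (√3/4)·14.7² = (√3/4)·216.09 = 93.57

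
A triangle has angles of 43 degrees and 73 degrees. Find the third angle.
Sum of angles in a triangle = 180 degrees
Third angle = 180 - 43 - 73
Third angle = 64 degrees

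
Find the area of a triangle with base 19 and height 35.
Area = (1/2) * base * height
Area = (1/2) * 19 * 35
Area = 332.50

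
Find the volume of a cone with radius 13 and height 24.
Volume = (1/3) * pi * r² * h
Volume = (1/3) * pi * 13² * 24
Volume = (1/3) * pi * 169 * 24
Volume = (1/3) * pi * 4056
Volume = 4247.43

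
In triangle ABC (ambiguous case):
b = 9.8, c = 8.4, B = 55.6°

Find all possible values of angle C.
sin(C)/c = sin(B)/b  →  sin(C) = c·sin(B)/b = 8.4·sin(55.6°)/9.8 = 0.707240
C₁ = arcsin(0.707240) = 45.01°,  C₂ = 180° - C₁ = 134.99°
Check C₂: A = 180° - 55.6° - 134.99° = -10.59° ≤ 0, rejected
C = 45.01° (one solution)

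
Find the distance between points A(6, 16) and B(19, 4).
Using the distance formula: d = sqrt((x₂-x₁)² + (y₂-y₁)²)
dx = 19 - 6 = 13
dy = 4 - 16 = -12
d = sqrt(13² + (-12)²) = sqrt(169 + 144) = sqrt(313) = 17.69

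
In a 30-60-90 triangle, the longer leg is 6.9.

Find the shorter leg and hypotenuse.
In a 30-60-90 triangle, sides are in ratio 1 : √3 : 2.
Long leg = short leg·√3  →  short leg = 6.9/√3 = 3.984
Hypotenuse = 2·(short leg) = 2·6.9/√3 = 7.967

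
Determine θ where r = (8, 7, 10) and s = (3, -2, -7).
r·s = -60, |r|² = 213, |s|² = 62
cos θ = -60/√13206 ≈ -0.5221
θ ≈ 121.5°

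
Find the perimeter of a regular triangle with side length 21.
Perimeter = number of sides * side length
Perimeter = 3 * 21
Perimeter = 63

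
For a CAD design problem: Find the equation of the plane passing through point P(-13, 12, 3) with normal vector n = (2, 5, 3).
d = n·P = (2)(-13) + (5)(12) + (3)(3) = 43
Plane: 2x + 5y + 3z = 43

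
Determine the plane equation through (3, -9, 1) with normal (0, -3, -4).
d = n·P = (0)(3) + (-3)(-9) + (-4)(1) = 23
Plane: -3y - 4z = 23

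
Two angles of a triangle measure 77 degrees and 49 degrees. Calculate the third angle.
Sum of angles in a triangle = 180 degrees
Third angle = 180 - 77 - 49
Third angle = 54 degrees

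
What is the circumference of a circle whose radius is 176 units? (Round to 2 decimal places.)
Circumference = 2 * pi * r
Circumference = 2 * pi * 176
Circumference = 1105.84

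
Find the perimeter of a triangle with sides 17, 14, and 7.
Perimeter = sum of all sides
Perimeter = 17 + 14 + 7
Perimeter = 38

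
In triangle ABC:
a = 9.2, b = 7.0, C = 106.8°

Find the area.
Using A = ½ab·sin(C):
A = ½·9.2·7.0·sin(106.8°) = ½·64.4·0.957319 = 30.83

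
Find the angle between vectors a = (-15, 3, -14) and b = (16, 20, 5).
a·b = -250, |a|² = 430, |b|² = 681
cos θ = -250/√292830 ≈ -0.462
θ ≈ 117.5°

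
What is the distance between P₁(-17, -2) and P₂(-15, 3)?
Using the distance formula: d = sqrt((x₂-x₁)² + (y₂-y₁)²)
dx = (-15) - (-17) = 2
dy = 3 - (-2) = 5
d = sqrt(2² + 5²) = sqrt(4 + 25) = sqrt(29) = 5.39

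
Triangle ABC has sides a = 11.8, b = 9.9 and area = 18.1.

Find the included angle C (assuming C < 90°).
Area = ½ab·sin(C)  →  sin(C) = 2·Area/(ab)
sin(C) = 2·18.1/(11.8·9.9) = 0.309878
C = arcsin(0.309878) = 18.05°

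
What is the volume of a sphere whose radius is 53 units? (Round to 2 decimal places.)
Volume = (4/3) * pi * r³
Volume = (4/3) * pi * 53³
Volume = (4/3) * pi * 148877
Volume = 623614.52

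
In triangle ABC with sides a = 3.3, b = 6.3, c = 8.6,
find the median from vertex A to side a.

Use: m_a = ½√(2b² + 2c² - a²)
m_a = ½√(2·6.3² + 2·8.6² - 3.3²)
m_a = ½√(79.38 + 147.92 - 10.89) = ½√216.41 = 7.355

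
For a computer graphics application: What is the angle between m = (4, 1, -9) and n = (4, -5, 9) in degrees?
m·n = -70, |m|² = 98, |n|² = 122
cos θ = -70/√11956 ≈ -0.6402
θ ≈ 129.8°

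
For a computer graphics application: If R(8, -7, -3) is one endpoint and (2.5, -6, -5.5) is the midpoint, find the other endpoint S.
S = (2×2.5 - 8, 2×(-6) - (-7), 2×(-5.5) - (-3)) = (-3, -5, -8)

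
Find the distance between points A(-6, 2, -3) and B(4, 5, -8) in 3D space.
d = √[(10)² + (3)² + (-5)²] = √134 = 11.58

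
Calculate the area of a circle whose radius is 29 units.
Area = pi * r²
Area = pi * 29²
Area = pi * 841
Area = 2642.08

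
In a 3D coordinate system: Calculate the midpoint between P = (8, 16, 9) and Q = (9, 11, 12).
Midpoint = ((8+9)/2, (16+11)/2, (9+12)/2) = (8.5, 13.5, 10.5)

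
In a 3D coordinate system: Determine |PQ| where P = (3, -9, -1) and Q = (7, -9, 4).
d = √[(4)² + (0)² + (5)²] = √41 = 6.403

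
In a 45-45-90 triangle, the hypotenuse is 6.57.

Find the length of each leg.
In a 45-45-90 triangle, hypotenuse = leg·√2  →  leg = hypotenuse/√2
leg = 6.57/√2 = 4.646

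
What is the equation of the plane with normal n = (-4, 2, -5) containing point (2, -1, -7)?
d = n·P = (-4)(2) + (2)(-1) + (-5)(-7) = 25
Plane: -4x + 2y - 5z = 25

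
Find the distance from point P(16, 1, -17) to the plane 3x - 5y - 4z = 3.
d = |3(16) + (-5)(1) + (-4)(-17) - (3)| / √(3² + (-5)² + (-4)²) = 108/√50 = 15.27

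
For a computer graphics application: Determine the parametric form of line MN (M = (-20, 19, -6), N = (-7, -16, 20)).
Direction vector d = N - M = (13, -35, 26)
x = -20 + 13t, y = 19 - 35t, z = -6 + 26t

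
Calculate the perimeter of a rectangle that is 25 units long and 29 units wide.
Perimeter = 2 * (length + width)
Perimeter = 2 * (25 + 29)
Perimeter = 2 * 54
Perimeter = 108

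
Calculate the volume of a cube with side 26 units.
Volume = s³
Volume = 26³
Volume = 17576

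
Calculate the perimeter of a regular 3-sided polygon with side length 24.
Perimeter = number of sides * side length
Perimeter = 3 * 24
Perimeter = 72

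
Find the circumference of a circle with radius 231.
Circumference = 2 * pi * r
Circumference = 2 * pi * 231
Circumference = 1451.42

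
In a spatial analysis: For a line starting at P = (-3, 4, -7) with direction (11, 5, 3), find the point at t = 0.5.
P(0.5) = (-3 + 11(0.5), 4 + 5(0.5), -7 + 3(0.5)) = (2.5, 6.5, -5.5)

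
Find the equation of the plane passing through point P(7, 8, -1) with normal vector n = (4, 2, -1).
d = n·P = (4)(7) + (2)(8) + (-1)(-1) = 45
Plane: 4x + 2y - z = 45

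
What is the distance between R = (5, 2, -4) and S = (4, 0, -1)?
d = √[(-1)² + (-2)² + (3)²] = √14 = 3.742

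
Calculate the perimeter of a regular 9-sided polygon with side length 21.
Perimeter = number of sides * side length
Perimeter = 9 * 21
Perimeter = 189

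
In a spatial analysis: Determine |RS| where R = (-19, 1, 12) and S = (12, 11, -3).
d = √[(31)² + (10)² + (-15)²] = √1286 = 35.86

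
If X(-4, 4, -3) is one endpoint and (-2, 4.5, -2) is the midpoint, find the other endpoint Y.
Y = (2×(-2) - (-4), 2×4.5 - 4, 2×(-2) - (-3)) = (0, 5, -1)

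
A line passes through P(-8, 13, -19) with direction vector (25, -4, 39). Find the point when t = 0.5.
P(0.5) = (-8 + 25(0.5), 13 + (-4)(0.5), -19 + 39(0.5)) = (4.5, 11, 0.5)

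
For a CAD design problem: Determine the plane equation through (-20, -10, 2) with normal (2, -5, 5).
d = n·P = (2)(-20) + (-5)(-10) + (5)(2) = 20
Plane: 2x - 5y + 5z = 20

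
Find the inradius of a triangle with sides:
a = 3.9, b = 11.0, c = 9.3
s = (a+b+c)/2 = (3.9+11.0+9.3)/2 = 12.1
Area = √(s(s-a)(s-b)(s-c)) = √(12.1·8.2·1.1·2.8) = 17.4814
r = Area/s = 17.4814/12.1 = 1.445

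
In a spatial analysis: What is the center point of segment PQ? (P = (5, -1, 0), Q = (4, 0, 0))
Midpoint = ((5+4)/2, (-1+0)/2, (0+0)/2) = (4.5, -0.5, 0)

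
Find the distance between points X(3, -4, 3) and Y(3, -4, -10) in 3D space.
d = √[(0)² + (0)² + (-13)²] = √169 = 13.0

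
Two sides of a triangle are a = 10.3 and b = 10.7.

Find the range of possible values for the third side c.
By the triangle inequality: |a - b| < c < a + b
|10.3 - 10.7| < c < 10.3 + 10.7
0.4 < c < 21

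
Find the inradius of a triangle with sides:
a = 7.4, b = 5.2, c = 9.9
s = (a+b+c)/2 = (7.4+5.2+9.9)/2 = 11.25
Area = √(s(s-a)(s-b)(s-c)) = √(11.25·3.85·6.05·1.35) = 18.8084
r = Area/s = 18.8084/11.25 = 1.672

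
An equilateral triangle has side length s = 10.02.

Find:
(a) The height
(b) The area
(a) Height h = s·√3/2 = 10.02·√3/2 = 8.678
(b) Area = (√3/4)·s² = (√3/4)·10.02² = (√3/4)·100.4 = 43.47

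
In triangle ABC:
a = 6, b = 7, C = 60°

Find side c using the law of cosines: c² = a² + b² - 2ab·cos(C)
c² = 6² + 7² - 2·6·7·cos(60°)
c² = 36 + 49 - 84·0.5000 = 43
c = √43 = 6.557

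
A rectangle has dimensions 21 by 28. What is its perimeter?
Perimeter = 2 * (length + width)
Perimeter = 2 * (21 + 28)
Perimeter = 2 * 49
Perimeter = 98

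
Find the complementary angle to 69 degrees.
Complementary angles sum to 90 degrees.
Other angle = 90 - 69
Other angle = 21 degrees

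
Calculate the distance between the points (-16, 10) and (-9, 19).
Using the distance formula: d = sqrt((x₂-x₁)² + (y₂-y₁)²)
dx = (-9) - (-16) = 7
dy = 19 - 10 = 9
d = sqrt(7² + 9²) = sqrt(49 + 81) = sqrt(130) = 11.40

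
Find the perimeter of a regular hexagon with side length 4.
Perimeter = number of sides * side length
Perimeter = 6 * 4
Perimeter = 24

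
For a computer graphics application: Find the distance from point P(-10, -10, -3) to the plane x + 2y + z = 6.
d = |1(-10) + 2(-10) + 1(-3) - (6)| / √(1² + 2² + 1²) = 39/√6 = 15.92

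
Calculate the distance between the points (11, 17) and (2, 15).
Using the distance formula: d = sqrt((x₂-x₁)² + (y₂-y₁)²)
dx = 2 - 11 = -9
dy = 15 - 17 = -2
d = sqrt((-9)² + (-2)²) = sqrt(81 + 4) = sqrt(85) = 9.22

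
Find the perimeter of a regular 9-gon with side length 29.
Perimeter = number of sides * side length
Perimeter = 9 * 29
Perimeter = 261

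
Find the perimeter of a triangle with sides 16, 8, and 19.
Perimeter = sum of all sides
Perimeter = 16 + 8 + 19
Perimeter = 43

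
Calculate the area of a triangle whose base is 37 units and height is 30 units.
Area = (1/2) * base * height
Area = (1/2) * 37 * 30
Area = 555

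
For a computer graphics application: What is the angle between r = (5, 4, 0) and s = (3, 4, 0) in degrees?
r·s = 31, |r|² = 41, |s|² = 25
cos θ = 31/√1025 ≈ 0.9683
θ ≈ 14.47°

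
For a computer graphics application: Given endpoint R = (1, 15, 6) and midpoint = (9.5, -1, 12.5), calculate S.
S = (2×9.5 - 1, 2×(-1) - 15, 2×12.5 - 6) = (18, -17, 19)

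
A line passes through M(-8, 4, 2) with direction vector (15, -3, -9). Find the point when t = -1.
P(-1) = (-8 + 15(-1), 4 + (-3)(-1), 2 + (-9)(-1)) = (-23, 7, 11)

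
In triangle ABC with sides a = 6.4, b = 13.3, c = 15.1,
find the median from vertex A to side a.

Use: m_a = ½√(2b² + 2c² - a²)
m_a = ½√(2·13.3² + 2·15.1² - 6.4²)
m_a = ½√(353.78 + 456.02 - 40.96) = ½√768.84 = 13.86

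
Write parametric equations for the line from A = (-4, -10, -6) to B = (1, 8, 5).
Direction vector d = B - A = (5, 18, 11)
x = -4 + 5t, y = -10 + 18t, z = -6 + 11t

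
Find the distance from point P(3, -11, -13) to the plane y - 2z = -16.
d = |0(3) + 1(-11) + (-2)(-13) - (-16)| / √(0² + 1² + (-2)²) = 31/√5 = 13.86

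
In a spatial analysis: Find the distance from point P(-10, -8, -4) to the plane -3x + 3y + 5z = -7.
d = |(-3)(-10) + 3(-8) + 5(-4) - (-7)| / √((-3)² + 3² + 5²) = 7/√43 = 1.067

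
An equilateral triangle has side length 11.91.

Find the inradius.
For an equilateral triangle, r = s/(2√3) where s is the side.
r = 11.91/(2√3) = 11.91/3.464102 = 3.438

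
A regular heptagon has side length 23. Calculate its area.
For a regular 7-gon with side length s = 23:
Apothem a = s / (2*tan(pi/7)) = 23 / (2*tan(pi/7)) ≈ 23.88
Perimeter P = 7 * 23 = 161
Area = (1/2) * P * a = (1/2) * 161 * 23.88 = 1922.34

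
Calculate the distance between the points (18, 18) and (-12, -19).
Using the distance formula: d = sqrt((x₂-x₁)² + (y₂-y₁)²)
dx = (-12) - 18 = -30
dy = (-19) - 18 = -37
d = sqrt((-30)² + (-37)²) = sqrt(900 + 1369) = sqrt(2269) = 47.63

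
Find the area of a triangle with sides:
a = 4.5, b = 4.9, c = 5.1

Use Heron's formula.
s = (a+b+c)/2 = (4.5+4.9+5.1)/2 = 7.25
A = √(s(s-a)(s-b)(s-c)) = √(7.25·2.75·2.35·2.15)
A = √100.734 = 10.04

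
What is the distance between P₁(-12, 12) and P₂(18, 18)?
Using the distance formula: d = sqrt((x₂-x₁)² + (y₂-y₁)²)
dx = 18 - (-12) = 30
dy = 18 - 12 = 6
d = sqrt(30² + 6²) = sqrt(900 + 36) = sqrt(936) = 30.59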